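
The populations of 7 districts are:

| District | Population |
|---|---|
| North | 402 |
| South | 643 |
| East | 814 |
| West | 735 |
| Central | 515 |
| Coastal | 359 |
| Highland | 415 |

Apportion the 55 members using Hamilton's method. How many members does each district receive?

Standard divisor: 3883 ÷ 55 ≈ 70.6.
Standard quotas: North 5.694, South 9.108, East 11.530, West 10.411, Central 7.295, Coastal 5.085, Highland 5.878.
Lower quotas: North 5, South 9, East 11, West 10, Central 7, Coastal 5, Highland 5 (sum 52, leaving 3 seats).
Remainders in descending order: Highland 0.878, North 0.694, East 0.530, West 0.411, Central 0.295, South 0.108, Coastal 0.085.
Largest remainders: Highland, North, East receive the extra seats.

North: 6, South: 9, East: 12, West: 10, Central: 7, Coastal: 5, Highland: 6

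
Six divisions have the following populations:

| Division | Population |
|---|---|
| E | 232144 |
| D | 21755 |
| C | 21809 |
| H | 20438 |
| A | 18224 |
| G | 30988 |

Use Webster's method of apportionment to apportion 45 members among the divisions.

Standard divisor 345358/45 ≈ 7674.622; standard quotas: E 30.248, D 2.835, C 2.842, H 2.663, A 2.375, G 4.038.
Rounding to the nearest integer gives E 30, D 3, C 3, H 3, A 2, G 4 — total 45, matching the house size, so no adjustment is needed.

E=30, D=3, C=3, H=3, A=2, G=4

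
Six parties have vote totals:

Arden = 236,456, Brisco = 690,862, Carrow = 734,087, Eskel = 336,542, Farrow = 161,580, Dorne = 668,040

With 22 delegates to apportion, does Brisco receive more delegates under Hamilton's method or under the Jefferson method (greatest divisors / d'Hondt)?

Hamilton: Arden 2, Brisco 5, Carrow 6, Eskel 3, Farrow 1, Dorne 5.
Jefferson: Arden 2, Brisco 6, Carrow 6, Eskel 2, Farrow 1, Dorne 5.
Brisco gets 5 under Hamilton and 6 under Jefferson.

Jefferson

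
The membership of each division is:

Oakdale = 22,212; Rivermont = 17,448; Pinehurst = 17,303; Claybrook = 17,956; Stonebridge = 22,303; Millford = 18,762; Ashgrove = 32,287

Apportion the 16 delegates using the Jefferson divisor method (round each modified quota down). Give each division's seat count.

Oakdale: 2, Rivermont: 2, Pinehurst: 2, Claybrook: 2, Stonebridge: 2, Millford: 2, Ashgrove: 4

Standard divisor 148271/16 ≈ 9266.938; standard quotas: Oakdale 2.397, Rivermont 1.883, Pinehurst 1.867, Claybrook 1.938, Stonebridge 2.407, Millford 2.025, Ashgrove 3.484.
Rounding down gives 2, 1, 1, 1, 2, 2, 3 = 12 seats, so the divisor must be adjusted.
With modified divisor 7800: modified quotas Oakdale 2.848, Rivermont 2.237, Pinehurst 2.218, Claybrook 2.302, Stonebridge 2.859, Millford 2.405, Ashgrove 4.139.
Rounding down: Oakdale 2, Rivermont 2, Pinehurst 2, Claybrook 2, Stonebridge 2, Millford 2, Ashgrove 4 (total 16).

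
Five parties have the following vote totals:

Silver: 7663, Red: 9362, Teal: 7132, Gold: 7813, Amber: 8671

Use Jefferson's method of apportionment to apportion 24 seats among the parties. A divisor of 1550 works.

Silver: 4, Red: 6, Teal: 4, Gold: 5, Amber: 5

With modified divisor 1550: modified quotas Silver 4.944, Red 6.040, Teal 4.601, Gold 5.041, Amber 5.594.
Rounding down: Silver 4, Red 6, Teal 4, Gold 5, Amber 5 (total 24).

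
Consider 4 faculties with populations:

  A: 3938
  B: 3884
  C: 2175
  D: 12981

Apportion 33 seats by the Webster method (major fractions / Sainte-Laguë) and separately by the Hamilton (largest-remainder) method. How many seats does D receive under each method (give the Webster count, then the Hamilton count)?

Webster: A 6, B 6, C 3, D 18.
Hamilton: A 6, B 5, C 3, D 19.
D gets 18 under Webster and 19 under Hamilton.

18 and 19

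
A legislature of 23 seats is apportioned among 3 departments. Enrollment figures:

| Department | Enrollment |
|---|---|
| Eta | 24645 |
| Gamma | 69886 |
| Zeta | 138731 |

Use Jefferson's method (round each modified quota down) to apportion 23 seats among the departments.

Standard divisor 233262/23 ≈ 10141.826; standard quotas: Eta 2.430, Gamma 6.891, Zeta 13.679.
Rounding down gives 2, 6, 13 = 21 seats, so the divisor must be adjusted.
With modified divisor 9600: modified quotas Eta 2.567, Gamma 7.280, Zeta 14.451.
Rounding down: Eta 2, Gamma 7, Zeta 14 (total 23).

Eta 2, Gamma 7, Zeta 14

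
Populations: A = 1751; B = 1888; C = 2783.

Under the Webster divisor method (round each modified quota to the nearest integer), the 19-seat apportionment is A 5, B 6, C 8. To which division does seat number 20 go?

C

Priority for the next seat is population ÷ (current seats + 0.5).
Priorities: A 318.364, B 290.462, C 327.412.
Highest priority: C.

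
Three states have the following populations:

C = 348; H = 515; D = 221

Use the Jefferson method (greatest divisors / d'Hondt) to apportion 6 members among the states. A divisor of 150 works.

With modified divisor 150: modified quotas C 2.320, H 3.433, D 1.473.
Rounding down: C 2, H 3, D 1 (total 6).

C: 2, H: 3, D: 1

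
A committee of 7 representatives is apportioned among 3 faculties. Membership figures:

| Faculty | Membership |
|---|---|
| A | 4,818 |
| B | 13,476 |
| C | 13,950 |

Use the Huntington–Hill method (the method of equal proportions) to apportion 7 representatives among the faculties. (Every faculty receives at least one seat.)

With divisor 4764: modified quotas A 1.011, B 2.829, C 2.928.
Geometric-mean thresholds: A √(1·2)=1.414, B √(2·3)=2.449, C √(2·3)=2.449.
Each quota rounded against its threshold gives A 1, B 3, C 3 (total 7).

A=1; B=3; C=3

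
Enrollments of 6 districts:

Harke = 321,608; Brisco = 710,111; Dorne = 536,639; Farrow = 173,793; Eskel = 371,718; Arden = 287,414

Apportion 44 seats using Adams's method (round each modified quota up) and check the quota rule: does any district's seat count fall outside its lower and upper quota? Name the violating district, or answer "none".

none

Standard quotas: Harke 5.893, Brisco 13.012, Dorne 9.833, Farrow 3.185, Eskel 6.811, Arden 5.266.
Adams allocation: Harke 6, Brisco 13, Dorne 10, Farrow 3, Eskel 7, Arden 5.
Every allocation lies between the lower and upper quota.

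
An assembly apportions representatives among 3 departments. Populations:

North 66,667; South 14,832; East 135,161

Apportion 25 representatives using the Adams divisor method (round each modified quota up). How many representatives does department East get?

Standard divisor 216660/25 ≈ 8666.4; standard quotas: North 7.693, South 1.711, East 15.596.
Rounding up gives 8, 2, 16 = 26 seats, so the divisor must be adjusted.
With modified divisor 9300: modified quotas North 7.168, South 1.595, East 14.533.
Rounding up: North 8, South 2, East 15 (total 25).
East receives 15.

15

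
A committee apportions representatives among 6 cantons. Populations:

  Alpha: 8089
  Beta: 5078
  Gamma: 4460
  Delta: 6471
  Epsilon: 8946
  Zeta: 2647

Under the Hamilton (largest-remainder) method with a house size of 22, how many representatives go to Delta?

Total 35691; standard divisor 35691/22 ≈ 1622.318.
Standard quotas: Alpha 4.9861, Beta 3.1301, Gamma 2.7492, Delta 3.9887, Epsilon 5.5143, Zeta 1.6316.
Lower quotas: Alpha 4, Beta 3, Gamma 2, Delta 3, Epsilon 5, Zeta 1 (sum 18, leaving 4 seats).
Remainders in descending order: Delta 0.9887, Alpha 0.9861, Gamma 0.7492, Zeta 0.6316, Epsilon 0.5143, Beta 0.1301.
Largest remainders: Delta, Alpha, Gamma, Zeta receive the extra seats.
Delta receives 4.

4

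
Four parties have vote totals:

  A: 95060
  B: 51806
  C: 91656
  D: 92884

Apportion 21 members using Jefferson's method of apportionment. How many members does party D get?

6

Standard divisor 331406/21 ≈ 15781.238; standard quotas: A 6.024, B 3.283, C 5.808, D 5.886.
Rounding down gives 6, 3, 5, 5 = 19 seats, so the divisor must be adjusted.
With modified divisor 14400: modified quotas A 6.601, B 3.598, C 6.365, D 6.450.
Rounding down: A 6, B 3, C 6, D 6 (total 21).
D receives 6.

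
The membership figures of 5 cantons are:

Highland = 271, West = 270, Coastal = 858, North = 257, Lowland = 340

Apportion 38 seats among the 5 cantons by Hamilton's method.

The standard divisor is 1996/38 ≈ 52.526.
Standard quotas: Highland 5.159, West 5.140, Coastal 16.335, North 4.893, Lowland 6.473.
Lower quotas: Highland 5, West 5, Coastal 16, North 4, Lowland 6 (sum 36, leaving 2 seats).
Remainders in descending order: North 0.893, Lowland 0.473, Coastal 0.335, Highland 0.159, West 0.140.
Largest remainders: North, Lowland receive the extra seats.

Highland=5, West=5, Coastal=16, North=5, Lowland=7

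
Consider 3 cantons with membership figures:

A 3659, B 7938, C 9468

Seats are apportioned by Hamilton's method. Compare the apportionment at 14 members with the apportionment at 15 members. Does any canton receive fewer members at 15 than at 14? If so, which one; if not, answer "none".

A

At 14 seats: A 3, B 5, C 6.
At 15 seats: A 2, B 6, C 7.
A drops from 3 to 2.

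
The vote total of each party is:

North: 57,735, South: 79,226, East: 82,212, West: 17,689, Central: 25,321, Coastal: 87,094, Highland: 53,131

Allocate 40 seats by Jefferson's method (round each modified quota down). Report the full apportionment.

North 6, South 8, East 9, West 1, Central 2, Coastal 9, Highland 5

Standard divisor 402408/40 ≈ 10060.2; standard quotas: North 5.739, South 7.875, East 8.172, West 1.758, Central 2.517, Coastal 8.657, Highland 5.281.
Rounding down gives 5, 7, 8, 1, 2, 8, 5 = 36 seats, so the divisor must be adjusted.
With modified divisor 9000: modified quotas North 6.415, South 8.803, East 9.135, West 1.965, Central 2.813, Coastal 9.677, Highland 5.903.
Rounding down: North 6, South 8, East 9, West 1, Central 2, Coastal 9, Highland 5 (total 40).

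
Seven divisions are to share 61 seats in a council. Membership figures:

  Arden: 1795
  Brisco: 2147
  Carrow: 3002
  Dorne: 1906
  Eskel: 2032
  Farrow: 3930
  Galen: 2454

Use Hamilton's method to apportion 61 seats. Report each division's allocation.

Arden 6; Brisco 7; Carrow 11; Dorne 7; Eskel 7; Farrow 14; Galen 9

The standard divisor is 17266/61 ≈ 283.049.
Standard quotas: Arden 6.342, Brisco 7.585, Carrow 10.606, Dorne 6.734, Eskel 7.179, Farrow 13.885, Galen 8.670.
Lower quotas: Arden 6, Brisco 7, Carrow 10, Dorne 6, Eskel 7, Farrow 13, Galen 8 (sum 57, leaving 4 seats).
Remainders in descending order: Farrow 0.885, Dorne 0.734, Galen 0.670, Carrow 0.606, Brisco 0.585, Arden 0.342, Eskel 0.179.
The surplus seats go to Farrow, Dorne, Galen, Carrow.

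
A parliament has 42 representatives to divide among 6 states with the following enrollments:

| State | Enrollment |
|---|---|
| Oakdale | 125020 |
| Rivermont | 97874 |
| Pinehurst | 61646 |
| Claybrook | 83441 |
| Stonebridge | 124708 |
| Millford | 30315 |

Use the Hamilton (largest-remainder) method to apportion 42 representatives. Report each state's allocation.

Oakdale: 10; Rivermont: 8; Pinehurst: 5; Claybrook: 7; Stonebridge: 10; Millford: 2

Total 523004; standard divisor 523004/42 ≈ 12452.476.
Standard quotas: Oakdale 10.0398, Rivermont 7.8598, Pinehurst 4.9505, Claybrook 6.7008, Stonebridge 10.0147, Millford 2.4345.
Lower quotas: Oakdale 10, Rivermont 7, Pinehurst 4, Claybrook 6, Stonebridge 10, Millford 2 (sum 39, leaving 3 seats).
Remainders in descending order: Pinehurst 0.9505, Rivermont 0.8598, Claybrook 0.7008, Millford 0.4345, Oakdale 0.0398, Stonebridge 0.0147.
Largest remainders: Pinehurst, Rivermont, Claybrook receive the extra seats.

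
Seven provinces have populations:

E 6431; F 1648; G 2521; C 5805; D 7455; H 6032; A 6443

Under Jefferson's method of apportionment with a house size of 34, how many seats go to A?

Standard divisor 36335/34 ≈ 1068.676; standard quotas: E 6.018, F 1.542, G 2.359, C 5.432, D 6.976, H 5.644, A 6.029.
Rounding down gives 6, 1, 2, 5, 6, 5, 6 = 31 seats, so the divisor must be adjusted.
With modified divisor 950: modified quotas E 6.769, F 1.735, G 2.654, C 6.111, D 7.847, H 6.349, A 6.782.
Rounding down: E 6, F 1, G 2, C 6, D 7, H 6, A 6 (total 34).
A receives 6.

6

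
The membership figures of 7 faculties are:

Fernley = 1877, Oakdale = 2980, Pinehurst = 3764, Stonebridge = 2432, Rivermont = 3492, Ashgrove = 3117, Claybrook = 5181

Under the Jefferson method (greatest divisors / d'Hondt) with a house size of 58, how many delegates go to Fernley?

Standard divisor 22843/58 ≈ 393.845; standard quotas: Fernley 4.766, Oakdale 7.566, Pinehurst 9.557, Stonebridge 6.175, Rivermont 8.866, Ashgrove 7.914, Claybrook 13.155.
Rounding down gives 4, 7, 9, 6, 8, 7, 13 = 54 seats, so the divisor must be adjusted.
With modified divisor 373.9: modified quotas Fernley 5.020, Oakdale 7.970, Pinehurst 10.067, Stonebridge 6.504, Rivermont 9.339, Ashgrove 8.336, Claybrook 13.857.
Rounding down: Fernley 5, Oakdale 7, Pinehurst 10, Stonebridge 6, Rivermont 9, Ashgrove 8, Claybrook 13 (total 58).
Fernley receives 5.

5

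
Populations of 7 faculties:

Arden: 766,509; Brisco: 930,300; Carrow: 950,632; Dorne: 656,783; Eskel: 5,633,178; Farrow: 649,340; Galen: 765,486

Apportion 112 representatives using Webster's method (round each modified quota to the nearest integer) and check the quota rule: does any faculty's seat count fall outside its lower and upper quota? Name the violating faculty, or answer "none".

Eskel

Standard quotas: Arden 8.293, Brisco 10.065, Carrow 10.285, Dorne 7.106, Eskel 60.945, Farrow 7.025, Galen 8.282.
Webster allocation: Arden 8, Brisco 10, Carrow 10, Dorne 7, Eskel 62, Farrow 7, Galen 8.
Eskel has quota 60.945 (lower 60, upper 61) but receives 62 — outside the quota interval.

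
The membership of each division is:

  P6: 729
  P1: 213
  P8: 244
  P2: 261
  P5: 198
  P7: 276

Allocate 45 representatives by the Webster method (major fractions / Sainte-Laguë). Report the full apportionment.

Standard divisor 1921/45 ≈ 42.689; standard quotas: P6 17.077, P1 4.990, P8 5.716, P2 6.114, P5 4.638, P7 6.465.
Rounding to the nearest integer gives P6 17, P1 5, P8 6, P2 6, P5 5, P7 6 — total 45, matching the house size, so no adjustment is needed.

P6=17, P1=5, P8=6, P2=6, P5=5, P7=6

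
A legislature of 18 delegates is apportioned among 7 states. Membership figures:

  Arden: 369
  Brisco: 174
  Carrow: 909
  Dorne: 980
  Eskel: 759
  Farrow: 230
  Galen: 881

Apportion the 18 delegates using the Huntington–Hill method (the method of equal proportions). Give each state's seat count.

Arden 2, Brisco 1, Carrow 4, Dorne 4, Eskel 3, Farrow 1, Galen 3

With divisor 258: modified quotas Arden 1.430, Brisco 0.674, Carrow 3.523, Dorne 3.798, Eskel 2.942, Farrow 0.891, Galen 3.415.
Geometric-mean thresholds: Arden √(1·2)=1.414, Brisco (min 1), Carrow √(3·4)=3.464, Dorne √(3·4)=3.464, Eskel √(2·3)=2.449, Farrow (min 1), Galen √(3·4)=3.464.
Each quota rounded against its threshold gives Arden 2, Brisco 1, Carrow 4, Dorne 4, Eskel 3, Farrow 1, Galen 3 (total 18).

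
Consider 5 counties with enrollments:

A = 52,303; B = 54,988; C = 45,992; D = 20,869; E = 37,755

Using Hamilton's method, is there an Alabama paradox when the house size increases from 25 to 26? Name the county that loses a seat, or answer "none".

D

At 25 seats: A 6, B 7, C 5, D 3, E 4.
At 26 seats: A 6, B 7, C 6, D 2, E 5.
D drops from 3 to 2.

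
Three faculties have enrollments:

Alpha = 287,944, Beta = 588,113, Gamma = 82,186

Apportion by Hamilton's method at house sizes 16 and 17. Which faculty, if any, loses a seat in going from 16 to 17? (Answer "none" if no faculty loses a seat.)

none

At 16 seats: Alpha 5, Beta 10, Gamma 1.
At 17 seats: Alpha 5, Beta 10, Gamma 2.
No faculty's allocation decreased.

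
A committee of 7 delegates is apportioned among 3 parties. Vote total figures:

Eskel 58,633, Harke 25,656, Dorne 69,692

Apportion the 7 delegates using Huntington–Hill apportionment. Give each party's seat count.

With divisor 22028: modified quotas Eskel 2.662, Harke 1.165, Dorne 3.164.
Geometric-mean thresholds: Eskel √(2·3)=2.449, Harke √(1·2)=1.414, Dorne √(3·4)=3.464.
Each quota rounded against its threshold gives Eskel 3, Harke 1, Dorne 3 (total 7).

Eskel 3, Harke 1, Dorne 3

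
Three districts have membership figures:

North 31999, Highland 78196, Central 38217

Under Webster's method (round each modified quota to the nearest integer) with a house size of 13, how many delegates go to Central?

Standard divisor 148412/13 ≈ 11416.308; standard quotas: North 2.803, Highland 6.850, Central 3.348.
Rounding to the nearest integer gives North 3, Highland 7, Central 3 — total 13, matching the house size, so no adjustment is needed.
Central receives 3.

3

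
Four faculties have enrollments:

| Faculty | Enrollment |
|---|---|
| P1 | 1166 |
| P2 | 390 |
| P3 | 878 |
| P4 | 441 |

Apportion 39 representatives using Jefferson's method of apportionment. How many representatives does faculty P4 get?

Standard divisor 2875/39 ≈ 73.718; standard quotas: P1 15.817, P2 5.290, P3 11.910, P4 5.982.
Rounding down gives 15, 5, 11, 5 = 36 seats, so the divisor must be adjusted.
With modified divisor 70: modified quotas P1 16.657, P2 5.571, P3 12.543, P4 6.300.
Rounding down: P1 16, P2 5, P3 12, P4 6 (total 39).
P4 receives 6.

6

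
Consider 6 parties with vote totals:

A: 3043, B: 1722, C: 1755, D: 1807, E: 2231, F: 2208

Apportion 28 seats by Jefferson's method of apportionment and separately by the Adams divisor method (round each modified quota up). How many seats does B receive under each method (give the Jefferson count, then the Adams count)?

Jefferson: A 7, B 3, C 4, D 4, E 5, F 5.
Adams: A 6, B 4, C 4, D 4, E 5, F 5.
B gets 3 under Jefferson and 4 under Adams.

3 and 4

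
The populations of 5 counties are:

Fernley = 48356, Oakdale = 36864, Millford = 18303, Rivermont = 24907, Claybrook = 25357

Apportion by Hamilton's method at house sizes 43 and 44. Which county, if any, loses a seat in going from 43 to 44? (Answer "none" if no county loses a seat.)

At 43 seats: Fernley 14, Oakdale 10, Millford 5, Rivermont 7, Claybrook 7.
At 44 seats: Fernley 14, Oakdale 11, Millford 5, Rivermont 7, Claybrook 7.
No county's allocation decreased.

none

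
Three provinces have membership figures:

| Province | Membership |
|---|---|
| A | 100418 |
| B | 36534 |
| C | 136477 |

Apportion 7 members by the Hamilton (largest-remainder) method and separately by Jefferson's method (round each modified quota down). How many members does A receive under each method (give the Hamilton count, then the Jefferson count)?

3 and 2

Hamilton: A 3, B 1, C 3.
Jefferson: A 2, B 1, C 4.
A gets 3 under Hamilton and 2 under Jefferson.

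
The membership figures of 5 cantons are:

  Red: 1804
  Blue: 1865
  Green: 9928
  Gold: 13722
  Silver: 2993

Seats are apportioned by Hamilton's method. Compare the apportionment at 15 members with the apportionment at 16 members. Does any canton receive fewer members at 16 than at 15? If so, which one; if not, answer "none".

At 15 seats: Red 1, Blue 1, Green 5, Gold 7, Silver 1.
At 16 seats: Red 1, Blue 1, Green 5, Gold 7, Silver 2.
No canton's allocation decreased.

none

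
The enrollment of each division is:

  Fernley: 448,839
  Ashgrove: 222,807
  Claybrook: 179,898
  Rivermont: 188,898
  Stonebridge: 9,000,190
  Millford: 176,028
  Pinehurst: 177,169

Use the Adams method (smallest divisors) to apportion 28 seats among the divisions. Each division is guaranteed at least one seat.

Standard divisor 10393829/28 ≈ 371208.179; standard quotas: Fernley 1.209, Ashgrove 0.600, Claybrook 0.485, Rivermont 0.509, Stonebridge 24.246, Millford 0.474, Pinehurst 0.477.
Rounding up gives 2, 1, 1, 1, 25, 1, 1 = 32 seats, so the divisor must be adjusted.
With modified divisor 438700: modified quotas Fernley 1.023, Ashgrove 0.508, Claybrook 0.410, Rivermont 0.431, Stonebridge 20.516, Millford 0.401, Pinehurst 0.404.
Rounding up: Fernley 2, Ashgrove 1, Claybrook 1, Rivermont 1, Stonebridge 21, Millford 1, Pinehurst 1 (total 28).

Fernley=2, Ashgrove=1, Claybrook=1, Rivermont=1, Stonebridge=21, Millford=1, Pinehurst=1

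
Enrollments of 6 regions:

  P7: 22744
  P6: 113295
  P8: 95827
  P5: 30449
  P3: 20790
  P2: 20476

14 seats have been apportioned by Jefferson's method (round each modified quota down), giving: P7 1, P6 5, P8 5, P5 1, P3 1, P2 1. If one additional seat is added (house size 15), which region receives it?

P6

Priority for the next seat is population ÷ (current seats + 1).
Priorities: P7 11372.000, P6 18882.500, P8 15971.167, P5 15224.500, P3 10395.000, P2 10238.000.
Highest priority: P6.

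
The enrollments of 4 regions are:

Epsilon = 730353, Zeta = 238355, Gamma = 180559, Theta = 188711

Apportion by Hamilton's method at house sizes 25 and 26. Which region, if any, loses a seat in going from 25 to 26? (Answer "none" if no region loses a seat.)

none

At 25 seats: Epsilon 14, Zeta 4, Gamma 3, Theta 4.
At 26 seats: Epsilon 14, Zeta 5, Gamma 3, Theta 4.
No region's allocation decreased.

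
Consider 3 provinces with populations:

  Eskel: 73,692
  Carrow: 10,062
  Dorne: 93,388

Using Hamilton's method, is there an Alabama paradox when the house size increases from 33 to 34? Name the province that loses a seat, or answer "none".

At 33 seats: Eskel 14, Carrow 2, Dorne 17.
At 34 seats: Eskel 14, Carrow 2, Dorne 18.
No province's allocation decreased.

none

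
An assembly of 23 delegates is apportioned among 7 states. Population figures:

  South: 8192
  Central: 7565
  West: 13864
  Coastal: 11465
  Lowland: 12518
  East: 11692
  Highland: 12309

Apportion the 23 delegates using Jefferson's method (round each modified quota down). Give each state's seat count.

South 2, Central 2, West 4, Coastal 3, Lowland 4, East 4, Highland 4

Standard divisor 77605/23 ≈ 3374.13; standard quotas: South 2.428, Central 2.242, West 4.109, Coastal 3.398, Lowland 3.710, East 3.465, Highland 3.648.
Rounding down gives 2, 2, 4, 3, 3, 3, 3 = 20 seats, so the divisor must be adjusted.
With modified divisor 2900: modified quotas South 2.825, Central 2.609, West 4.781, Coastal 3.953, Lowland 4.317, East 4.032, Highland 4.244.
Rounding down: South 2, Central 2, West 4, Coastal 3, Lowland 4, East 4, Highland 4 (total 23).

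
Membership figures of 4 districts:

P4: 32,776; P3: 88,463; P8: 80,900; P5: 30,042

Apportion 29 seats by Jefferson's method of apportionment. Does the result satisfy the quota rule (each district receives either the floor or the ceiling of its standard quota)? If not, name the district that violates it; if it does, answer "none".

Standard quotas: P4 4.094, P3 11.049, P8 10.105, P5 3.752.
Jefferson allocation: P4 4, P3 11, P8 10, P5 4.
Every allocation lies between the lower and upper quota.

none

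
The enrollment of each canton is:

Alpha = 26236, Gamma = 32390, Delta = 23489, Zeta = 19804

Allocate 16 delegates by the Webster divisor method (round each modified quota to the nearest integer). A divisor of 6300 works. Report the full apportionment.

Alpha 4, Gamma 5, Delta 4, Zeta 3

With modified divisor 6300: modified quotas Alpha 4.164, Gamma 5.141, Delta 3.728, Zeta 3.143.
Rounding to the nearest integer: Alpha 4, Gamma 5, Delta 4, Zeta 3 (total 16).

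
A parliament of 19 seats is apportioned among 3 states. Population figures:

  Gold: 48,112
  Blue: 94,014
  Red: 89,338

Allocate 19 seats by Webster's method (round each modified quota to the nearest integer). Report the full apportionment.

Standard divisor 231464/19 ≈ 12182.316; standard quotas: Gold 3.949, Blue 7.717, Red 7.333.
Rounding to the nearest integer gives Gold 4, Blue 8, Red 7 — total 19, matching the house size, so no adjustment is needed.

Gold=4, Blue=8, Red=7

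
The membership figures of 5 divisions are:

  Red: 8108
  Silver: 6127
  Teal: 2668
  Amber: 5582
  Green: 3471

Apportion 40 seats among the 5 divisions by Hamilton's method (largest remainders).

Total 25956; standard divisor 25956/40 ≈ 648.9.
Standard quotas: Red 12.4950, Silver 9.4421, Teal 4.1116, Amber 8.6022, Green 5.3491.
Lower quotas: Red 12, Silver 9, Teal 4, Amber 8, Green 5 (sum 38, leaving 2 seats).
Remainders in descending order: Amber 0.6022, Red 0.4950, Silver 0.4421, Green 0.3491, Teal 0.1116.
The surplus seats go to Amber, Red.

Red=13, Silver=9, Teal=4, Amber=9, Green=5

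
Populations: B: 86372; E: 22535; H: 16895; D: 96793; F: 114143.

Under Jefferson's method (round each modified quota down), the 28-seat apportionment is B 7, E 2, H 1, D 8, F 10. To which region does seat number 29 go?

Priority for the next seat is population ÷ (current seats + 1).
Priorities: B 10796.500, E 7511.667, H 8447.500, D 10754.778, F 10376.636.
Highest priority: B.

B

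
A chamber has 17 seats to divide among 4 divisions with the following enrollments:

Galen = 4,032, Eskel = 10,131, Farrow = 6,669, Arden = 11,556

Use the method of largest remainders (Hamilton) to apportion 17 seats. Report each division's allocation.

Galen 2, Eskel 5, Farrow 4, Arden 6

The standard divisor is 32388/17 ≈ 1905.176.
Standard quotas: Galen 2.1163, Eskel 5.3176, Farrow 3.5005, Arden 6.0656.
Lower quotas: Galen 2, Eskel 5, Farrow 3, Arden 6 (sum 16, leaving 1 seat).
Remainders in descending order: Farrow 0.5005, Eskel 0.3176, Galen 0.1163, Arden 0.0656.
The surplus seat goes to Farrow.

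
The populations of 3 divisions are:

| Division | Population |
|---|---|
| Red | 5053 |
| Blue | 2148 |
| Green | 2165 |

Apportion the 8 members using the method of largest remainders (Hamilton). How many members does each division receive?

Red 4; Blue 2; Green 2

The standard divisor is 9366/8 ≈ 1170.75.
Standard quotas: Red 4.3160, Blue 1.8347, Green 1.8492.
Lower quotas: Red 4, Blue 1, Green 1 (sum 6, leaving 2 seats).
Remainders in descending order: Green 0.8492, Blue 0.8347, Red 0.3160.
The surplus seats go to Green, Blue.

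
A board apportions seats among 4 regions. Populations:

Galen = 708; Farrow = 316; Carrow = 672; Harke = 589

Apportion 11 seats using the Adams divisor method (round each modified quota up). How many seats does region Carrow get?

Standard divisor 2285/11 ≈ 207.727; standard quotas: Galen 3.408, Farrow 1.521, Carrow 3.235, Harke 2.835.
Rounding up gives 4, 2, 4, 3 = 13 seats, so the divisor must be adjusted.
With modified divisor 270: modified quotas Galen 2.622, Farrow 1.170, Carrow 2.489, Harke 2.181.
Rounding up: Galen 3, Farrow 2, Carrow 3, Harke 3 (total 11).
Carrow receives 3.

3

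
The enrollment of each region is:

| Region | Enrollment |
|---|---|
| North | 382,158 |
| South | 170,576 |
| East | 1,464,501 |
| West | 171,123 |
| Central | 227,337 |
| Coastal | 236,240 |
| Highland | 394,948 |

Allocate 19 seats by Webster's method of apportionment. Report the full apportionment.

North 2, South 1, East 9, West 1, Central 1, Coastal 2, Highland 3

Standard divisor 3046883/19 ≈ 160362.263; standard quotas: North 2.383, South 1.064, East 9.132, West 1.067, Central 1.418, Coastal 1.473, Highland 2.463.
Rounding to the nearest integer gives 2, 1, 9, 1, 1, 1, 2 = 17 seats, so the divisor must be adjusted.
With modified divisor 155159: modified quotas North 2.463, South 1.099, East 9.439, West 1.103, Central 1.465, Coastal 1.523, Highland 2.545.
Rounding to the nearest integer: North 2, South 1, East 9, West 1, Central 1, Coastal 2, Highland 3 (total 19).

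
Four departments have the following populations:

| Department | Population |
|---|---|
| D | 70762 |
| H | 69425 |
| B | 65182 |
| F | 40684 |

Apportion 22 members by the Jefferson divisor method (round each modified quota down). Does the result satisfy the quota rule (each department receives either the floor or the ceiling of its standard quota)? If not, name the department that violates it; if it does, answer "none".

Standard quotas: D 6.327, H 6.207, B 5.828, F 3.638.
Jefferson allocation: D 6, H 6, B 6, F 4.
Every allocation lies between the lower and upper quota.

none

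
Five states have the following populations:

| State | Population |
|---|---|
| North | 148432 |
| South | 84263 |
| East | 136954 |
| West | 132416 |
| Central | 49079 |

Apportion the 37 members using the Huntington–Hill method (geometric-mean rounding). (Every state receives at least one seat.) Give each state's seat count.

With divisor 14910: modified quotas North 9.955, South 5.651, East 9.185, West 8.881, Central 3.292.
Geometric-mean thresholds: North √(9·10)=9.487, South √(5·6)=5.477, East √(9·10)=9.487, West √(8·9)=8.485, Central √(3·4)=3.464.
Each quota rounded against its threshold gives North 10, South 6, East 9, West 9, Central 3 (total 37).

North 10, South 6, East 9, West 9, Central 3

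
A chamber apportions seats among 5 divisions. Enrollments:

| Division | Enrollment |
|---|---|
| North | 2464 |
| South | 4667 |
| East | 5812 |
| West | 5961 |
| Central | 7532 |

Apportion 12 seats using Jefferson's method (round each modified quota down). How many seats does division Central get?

3

Standard divisor 26436/12 ≈ 2203; standard quotas: North 1.118, South 2.118, East 2.638, West 2.706, Central 3.419.
Rounding down gives 1, 2, 2, 2, 3 = 10 seats, so the divisor must be adjusted.
With modified divisor 1900: modified quotas North 1.297, South 2.456, East 3.059, West 3.137, Central 3.964.
Rounding down: North 1, South 2, East 3, West 3, Central 3 (total 12).
Central receives 3.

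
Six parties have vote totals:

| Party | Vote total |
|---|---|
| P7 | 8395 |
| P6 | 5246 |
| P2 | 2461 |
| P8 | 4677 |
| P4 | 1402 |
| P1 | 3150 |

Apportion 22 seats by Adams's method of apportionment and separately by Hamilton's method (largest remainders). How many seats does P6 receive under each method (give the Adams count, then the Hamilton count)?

Adams: P7 7, P6 4, P2 2, P8 4, P4 2, P1 3.
Hamilton: P7 7, P6 5, P2 2, P8 4, P4 1, P1 3.
P6 gets 4 under Adams and 5 under Hamilton.

4 and 5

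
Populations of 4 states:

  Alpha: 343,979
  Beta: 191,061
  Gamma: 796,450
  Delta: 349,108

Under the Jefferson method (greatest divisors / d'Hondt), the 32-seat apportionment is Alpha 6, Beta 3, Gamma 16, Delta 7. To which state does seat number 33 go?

Alpha

Priority for the next seat is population ÷ (current seats + 1).
Priorities: Alpha 49139.857, Beta 47765.250, Gamma 46850.000, Delta 43638.500.
Highest priority: Alpha.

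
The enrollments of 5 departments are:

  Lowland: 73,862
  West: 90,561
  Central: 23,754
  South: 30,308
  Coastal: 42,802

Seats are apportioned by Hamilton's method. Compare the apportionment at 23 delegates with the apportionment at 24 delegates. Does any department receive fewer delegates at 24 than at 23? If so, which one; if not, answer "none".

none

At 23 seats: Lowland 6, West 8, Central 2, South 3, Coastal 4.
At 24 seats: Lowland 7, West 8, Central 2, South 3, Coastal 4.
No department's allocation decreased.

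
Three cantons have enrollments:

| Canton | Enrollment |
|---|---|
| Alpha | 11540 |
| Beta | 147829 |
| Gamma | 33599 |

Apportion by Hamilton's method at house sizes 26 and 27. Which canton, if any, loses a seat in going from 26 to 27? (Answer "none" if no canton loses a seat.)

Alpha

At 26 seats: Alpha 2, Beta 20, Gamma 4.
At 27 seats: Alpha 1, Beta 21, Gamma 5.
Alpha drops from 2 to 1.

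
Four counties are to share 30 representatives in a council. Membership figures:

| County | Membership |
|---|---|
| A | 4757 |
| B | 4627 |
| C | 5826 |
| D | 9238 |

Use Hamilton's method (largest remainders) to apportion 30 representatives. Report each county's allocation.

The standard divisor is 24448/30 ≈ 814.933.
Standard quotas: A 5.8373, B 5.6778, C 7.1491, D 11.3359.
Lower quotas: A 5, B 5, C 7, D 11 (sum 28, leaving 2 seats).
Remainders in descending order: A 0.8373, B 0.6778, D 0.3359, C 0.1491.
Largest remainders: A, B receive the extra seats.

A 6; B 6; C 7; D 11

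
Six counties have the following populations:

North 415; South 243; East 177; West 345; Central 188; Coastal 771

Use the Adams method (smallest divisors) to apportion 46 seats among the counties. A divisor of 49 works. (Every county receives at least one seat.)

With modified divisor 49: modified quotas North 8.469, South 4.959, East 3.612, West 7.041, Central 3.837, Coastal 15.735.
Rounding up: North 9, South 5, East 4, West 8, Central 4, Coastal 16 (total 46).

North 9; South 5; East 4; West 8; Central 4; Coastal 16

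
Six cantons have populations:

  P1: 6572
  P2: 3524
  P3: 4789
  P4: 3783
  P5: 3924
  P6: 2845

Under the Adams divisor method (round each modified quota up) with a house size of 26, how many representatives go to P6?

3

Standard divisor 25437/26 ≈ 978.346; standard quotas: P1 6.717, P2 3.602, P3 4.895, P4 3.867, P5 4.011, P6 2.908.
Rounding up gives 7, 4, 5, 4, 5, 3 = 28 seats, so the divisor must be adjusted.
With modified divisor 1100: modified quotas P1 5.975, P2 3.204, P3 4.354, P4 3.439, P5 3.567, P6 2.586.
Rounding up: P1 6, P2 4, P3 5, P4 4, P5 4, P6 3 (total 26).
P6 receives 3.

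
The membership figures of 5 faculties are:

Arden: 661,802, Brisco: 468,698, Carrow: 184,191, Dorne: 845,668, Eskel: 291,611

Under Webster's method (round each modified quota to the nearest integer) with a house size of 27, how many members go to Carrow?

2

Standard divisor 2451970/27 ≈ 90813.704; standard quotas: Arden 7.287, Brisco 5.161, Carrow 2.028, Dorne 9.312, Eskel 3.211.
Rounding to the nearest integer gives 7, 5, 2, 9, 3 = 26 seats, so the divisor must be adjusted.
With modified divisor 88600: modified quotas Arden 7.470, Brisco 5.290, Carrow 2.079, Dorne 9.545, Eskel 3.291.
Rounding to the nearest integer: Arden 7, Brisco 5, Carrow 2, Dorne 10, Eskel 3 (total 27).
Carrow receives 2.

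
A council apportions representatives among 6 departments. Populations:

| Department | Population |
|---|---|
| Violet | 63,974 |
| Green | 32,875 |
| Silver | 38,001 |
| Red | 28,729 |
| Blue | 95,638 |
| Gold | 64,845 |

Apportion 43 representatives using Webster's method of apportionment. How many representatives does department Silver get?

Standard divisor 324062/43 ≈ 7536.326; standard quotas: Violet 8.489, Green 4.362, Silver 5.042, Red 3.812, Blue 12.690, Gold 8.604.
Rounding to the nearest integer gives Violet 8, Green 4, Silver 5, Red 4, Blue 13, Gold 9 — total 43, matching the house size, so no adjustment is needed.
Silver receives 5.

5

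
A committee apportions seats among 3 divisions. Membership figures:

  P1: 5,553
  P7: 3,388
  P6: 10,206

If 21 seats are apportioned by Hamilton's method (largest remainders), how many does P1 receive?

Standard divisor: 19147 ÷ 21 ≈ 911.762.
Standard quotas: P1 6.0904, P7 3.7159, P6 11.1937.
Lower quotas: P1 6, P7 3, P6 11 (sum 20, leaving 1 seat).
Remainders in descending order: P7 0.7159, P6 0.1937, P1 0.0904.
Largest remainder: P7 receives the extra seat.
P1 receives 6.

6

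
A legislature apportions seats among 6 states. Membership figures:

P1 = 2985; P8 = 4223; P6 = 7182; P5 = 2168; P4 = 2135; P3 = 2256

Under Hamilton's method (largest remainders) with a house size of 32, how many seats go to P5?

Total 20949; standard divisor 20949/32 ≈ 654.656.
Standard quotas: P1 4.5596, P8 6.4507, P6 10.9706, P5 3.3117, P4 3.2613, P3 3.4461.
Lower quotas: P1 4, P8 6, P6 10, P5 3, P4 3, P3 3 (sum 29, leaving 3 seats).
Remainders in descending order: P6 0.9706, P1 0.5596, P8 0.4507, P3 0.4461, P5 0.3117, P4 0.2613.
Largest remainders: P6, P1, P8 receive the extra seats.
P5 receives 3.

3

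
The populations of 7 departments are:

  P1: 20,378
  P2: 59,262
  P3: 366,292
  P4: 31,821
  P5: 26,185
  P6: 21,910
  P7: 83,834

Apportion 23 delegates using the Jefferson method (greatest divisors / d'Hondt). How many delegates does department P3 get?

Standard divisor 609682/23 ≈ 26507.913; standard quotas: P1 0.769, P2 2.236, P3 13.818, P4 1.200, P5 0.988, P6 0.827, P7 3.163.
Rounding down gives 0, 2, 13, 1, 0, 0, 3 = 19 seats, so the divisor must be adjusted.
With modified divisor 22400: modified quotas P1 0.910, P2 2.646, P3 16.352, P4 1.421, P5 1.169, P6 0.978, P7 3.743.
Rounding down: P1 0, P2 2, P3 16, P4 1, P5 1, P6 0, P7 3 (total 23).
P3 receives 16.

16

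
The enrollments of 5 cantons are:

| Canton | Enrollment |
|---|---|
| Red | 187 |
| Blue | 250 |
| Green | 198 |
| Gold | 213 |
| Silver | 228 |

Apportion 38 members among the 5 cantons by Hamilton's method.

The standard divisor is 1076/38 ≈ 28.316.
Standard quotas: Red 6.604, Blue 8.829, Green 6.993, Gold 7.522, Silver 8.052.
Lower quotas: Red 6, Blue 8, Green 6, Gold 7, Silver 8 (sum 35, leaving 3 seats).
Remainders in descending order: Green 0.993, Blue 0.829, Red 0.604, Gold 0.522, Silver 0.052.
Largest remainders: Green, Blue, Red receive the extra seats.

Red=7, Blue=9, Green=7, Gold=7, Silver=8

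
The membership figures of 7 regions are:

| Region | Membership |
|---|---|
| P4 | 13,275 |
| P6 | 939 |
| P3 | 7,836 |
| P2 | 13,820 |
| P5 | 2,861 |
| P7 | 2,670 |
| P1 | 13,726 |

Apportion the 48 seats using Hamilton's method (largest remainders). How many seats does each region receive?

Total 55127; standard divisor 55127/48 ≈ 1148.479.
Standard quotas: P4 11.5588, P6 0.8176, P3 6.8229, P2 12.0333, P5 2.4911, P7 2.3248, P1 11.9515.
Lower quotas: P4 11, P6 0, P3 6, P2 12, P5 2, P7 2, P1 11 (sum 44, leaving 4 seats).
Remainders in descending order: P1 0.9515, P3 0.8229, P6 0.8176, P4 0.5588, P5 0.4911, P7 0.3248, P2 0.0333.
The surplus seats go to P1, P3, P6, P4.

P4 12, P6 1, P3 7, P2 12, P5 2, P7 2, P1 12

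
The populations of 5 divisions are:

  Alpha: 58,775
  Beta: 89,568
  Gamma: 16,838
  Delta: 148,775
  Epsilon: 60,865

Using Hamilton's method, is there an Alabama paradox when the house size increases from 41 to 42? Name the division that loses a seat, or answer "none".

none

At 41 seats: Alpha 6, Beta 10, Gamma 2, Delta 16, Epsilon 7.
At 42 seats: Alpha 6, Beta 10, Gamma 2, Delta 17, Epsilon 7.
No division's allocation decreased.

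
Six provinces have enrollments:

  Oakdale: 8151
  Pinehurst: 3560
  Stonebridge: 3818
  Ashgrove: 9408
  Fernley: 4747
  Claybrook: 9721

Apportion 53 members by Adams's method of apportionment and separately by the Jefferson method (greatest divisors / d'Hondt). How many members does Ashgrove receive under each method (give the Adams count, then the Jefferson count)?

12 and 13

Adams: Oakdale 11, Pinehurst 5, Stonebridge 5, Ashgrove 12, Fernley 7, Claybrook 13.
Jefferson: Oakdale 11, Pinehurst 5, Stonebridge 5, Ashgrove 13, Fernley 6, Claybrook 13.
Ashgrove gets 12 under Adams and 13 under Jefferson.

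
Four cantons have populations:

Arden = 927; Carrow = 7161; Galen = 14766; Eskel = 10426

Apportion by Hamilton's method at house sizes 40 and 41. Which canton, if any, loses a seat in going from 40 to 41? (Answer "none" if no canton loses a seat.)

At 40 seats: Arden 1, Carrow 9, Galen 18, Eskel 12.
At 41 seats: Arden 1, Carrow 9, Galen 18, Eskel 13.
No canton's allocation decreased.

none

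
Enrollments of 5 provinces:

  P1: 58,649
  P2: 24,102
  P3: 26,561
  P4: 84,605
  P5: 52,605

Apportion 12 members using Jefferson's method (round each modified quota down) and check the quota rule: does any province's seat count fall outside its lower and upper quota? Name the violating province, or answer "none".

Standard quotas: P1 2.855, P2 1.173, P3 1.293, P4 4.118, P5 2.561.
Jefferson allocation: P1 3, P2 1, P3 1, P4 4, P5 3.
Every allocation lies between the lower and upper quota.

none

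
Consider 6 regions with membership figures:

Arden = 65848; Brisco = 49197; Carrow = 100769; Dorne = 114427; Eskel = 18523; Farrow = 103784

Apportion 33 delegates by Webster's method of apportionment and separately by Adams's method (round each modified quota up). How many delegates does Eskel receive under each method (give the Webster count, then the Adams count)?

1 and 2

Webster: Arden 5, Brisco 4, Carrow 7, Dorne 8, Eskel 1, Farrow 8.
Adams: Arden 5, Brisco 4, Carrow 7, Dorne 8, Eskel 2, Farrow 7.
Eskel gets 1 under Webster and 2 under Adams.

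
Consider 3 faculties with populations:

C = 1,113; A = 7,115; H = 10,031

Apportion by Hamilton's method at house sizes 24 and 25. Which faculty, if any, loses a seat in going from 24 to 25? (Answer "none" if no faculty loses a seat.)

At 24 seats: C 2, A 9, H 13.
At 25 seats: C 1, A 10, H 14.
C drops from 2 to 1.

C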